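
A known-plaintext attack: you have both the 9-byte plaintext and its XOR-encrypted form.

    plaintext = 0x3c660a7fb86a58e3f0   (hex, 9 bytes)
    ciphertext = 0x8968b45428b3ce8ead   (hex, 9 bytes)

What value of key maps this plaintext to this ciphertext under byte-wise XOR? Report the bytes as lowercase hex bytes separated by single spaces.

b5 0e be 2b 90 d9 96 6d 5d

Since ciphertext = plaintext ⊕ key, XORing both sides with plaintext gives key = plaintext ⊕ ciphertext.
00111100 ⊕ 10001001 = 10110101
01100110 ⊕ 01101000 = 00001110
00001010 ⊕ 10110100 = 10111110
01111111 ⊕ 01010100 = 00101011
10111000 ⊕ 00101000 = 10010000
01101010 ⊕ 10110011 = 11011001
01011000 ⊕ 11001110 = 10010110
11100011 ⊕ 10001110 = 01101101
11110000 ⊕ 10101101 = 01011101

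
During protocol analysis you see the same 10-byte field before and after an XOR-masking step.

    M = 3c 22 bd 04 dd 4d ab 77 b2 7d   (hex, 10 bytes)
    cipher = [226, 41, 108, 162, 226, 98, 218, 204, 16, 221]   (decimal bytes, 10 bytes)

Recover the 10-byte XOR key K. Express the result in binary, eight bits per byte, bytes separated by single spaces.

Since cipher = M ⊕ K, XORing both sides with M gives K = M ⊕ cipher.
byte 0:  60 ^ 226 = 222
byte 1:  34 ^  41 =  11
byte 2: 189 ^ 108 = 209
byte 3:   4 ^ 162 = 166
byte 4: 221 ^ 226 =  63
byte 5:  77 ^  98 =  47
byte 6: 171 ^ 218 = 113
byte 7: 119 ^ 204 = 187
byte 8: 178 ^  16 = 162
byte 9: 125 ^ 221 = 160

11011110 00001011 11010001 10100110 00111111 00101111 01110001 10111011 10100010 10100000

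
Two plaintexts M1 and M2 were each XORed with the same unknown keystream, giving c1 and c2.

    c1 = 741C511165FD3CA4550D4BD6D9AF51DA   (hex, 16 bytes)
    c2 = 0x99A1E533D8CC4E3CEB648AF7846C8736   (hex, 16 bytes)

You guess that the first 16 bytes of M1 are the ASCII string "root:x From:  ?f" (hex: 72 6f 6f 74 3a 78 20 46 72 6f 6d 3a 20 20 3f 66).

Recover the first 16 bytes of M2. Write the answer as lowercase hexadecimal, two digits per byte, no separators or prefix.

First, c1 ⊕ c2 = (M1 ⊕ K) ⊕ (M2 ⊕ K) = M1 ⊕ M2, so the key drops out. Then M2 = (M1 ⊕ M2) ⊕ M1 over the first 16 bytes.
byte 0: (74 ⊕ 99) ⊕ 72 = ed ⊕ 72 = 9f
byte 1: (1c ⊕ a1) ⊕ 6f = bd ⊕ 6f = d2
byte 2: (51 ⊕ e5) ⊕ 6f = b4 ⊕ 6f = db
byte 3: (11 ⊕ 33) ⊕ 74 = 22 ⊕ 74 = 56
byte 4: (65 ⊕ d8) ⊕ 3a = bd ⊕ 3a = 87
byte 5: (fd ⊕ cc) ⊕ 78 = 31 ⊕ 78 = 49
byte 6: (3c ⊕ 4e) ⊕ 20 = 72 ⊕ 20 = 52
byte 7: (a4 ⊕ 3c) ⊕ 46 = 98 ⊕ 46 = de
byte 8: (55 ⊕ eb) ⊕ 72 = be ⊕ 72 = cc
byte 9: (0d ⊕ 64) ⊕ 6f = 69 ⊕ 6f = 06
byte 10: (4b ⊕ 8a) ⊕ 6d = c1 ⊕ 6d = ac
byte 11: (d6 ⊕ f7) ⊕ 3a = 21 ⊕ 3a = 1b
byte 12: (d9 ⊕ 84) ⊕ 20 = 5d ⊕ 20 = 7d
byte 13: (af ⊕ 6c) ⊕ 20 = c3 ⊕ 20 = e3
byte 14: (51 ⊕ 87) ⊕ 3f = d6 ⊕ 3f = e9
byte 15: (da ⊕ 36) ⊕ 66 = ec ⊕ 66 = 8a

9fd2db56874952decc06ac1b7de3e98a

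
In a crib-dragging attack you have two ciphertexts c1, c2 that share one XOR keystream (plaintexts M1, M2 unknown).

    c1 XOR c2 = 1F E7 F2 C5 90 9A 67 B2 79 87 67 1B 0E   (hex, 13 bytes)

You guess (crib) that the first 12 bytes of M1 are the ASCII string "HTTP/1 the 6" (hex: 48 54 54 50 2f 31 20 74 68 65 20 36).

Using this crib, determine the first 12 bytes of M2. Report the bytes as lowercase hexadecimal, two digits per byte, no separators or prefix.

57b3a695bfab47c611e2472d

Since c1 ⊕ c2 = M1 ⊕ M2, XORing with the guessed M1 bytes yields the corresponding M2 bytes: M2 = (c1 ⊕ c2) ⊕ M1.
byte 0:  31 xor  72 =  87
byte 1: 231 xor  84 = 179
byte 2: 242 xor  84 = 166
byte 3: 197 xor  80 = 149
byte 4: 144 xor  47 = 191
byte 5: 154 xor  49 = 171
byte 6: 103 xor  32 =  71
byte 7: 178 xor 116 = 198
byte 8: 121 xor 104 =  17
byte 9: 135 xor 101 = 226
byte 10: 103 xor  32 =  71
byte 11:  27 xor  54 =  45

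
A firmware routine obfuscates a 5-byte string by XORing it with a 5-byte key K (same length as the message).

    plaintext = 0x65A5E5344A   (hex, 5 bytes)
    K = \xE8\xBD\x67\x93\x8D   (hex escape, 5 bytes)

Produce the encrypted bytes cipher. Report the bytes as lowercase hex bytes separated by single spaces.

65 xor e8 = 8d
a5 xor bd = 18
e5 xor 67 = 82
34 xor 93 = a7
4a xor 8d = c7

8d 18 82 a7 c7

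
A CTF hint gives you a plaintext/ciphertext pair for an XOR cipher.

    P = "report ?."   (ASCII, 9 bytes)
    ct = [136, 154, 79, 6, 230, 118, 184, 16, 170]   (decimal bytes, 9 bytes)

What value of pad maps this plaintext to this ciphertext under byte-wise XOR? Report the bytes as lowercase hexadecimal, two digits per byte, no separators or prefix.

Since ct = P ⊕ pad, XORing both sides with P gives pad = P ⊕ ct.
byte 0: 72 ⊕ 88 = fa
byte 1: 65 ⊕ 9a = ff
byte 2: 70 ⊕ 4f = 3f
byte 3: 6f ⊕ 06 = 69
byte 4: 72 ⊕ e6 = 94
byte 5: 74 ⊕ 76 = 02
byte 6: 20 ⊕ b8 = 98
byte 7: 3f ⊕ 10 = 2f
byte 8: 2e ⊕ aa = 84

faff3f699402982f84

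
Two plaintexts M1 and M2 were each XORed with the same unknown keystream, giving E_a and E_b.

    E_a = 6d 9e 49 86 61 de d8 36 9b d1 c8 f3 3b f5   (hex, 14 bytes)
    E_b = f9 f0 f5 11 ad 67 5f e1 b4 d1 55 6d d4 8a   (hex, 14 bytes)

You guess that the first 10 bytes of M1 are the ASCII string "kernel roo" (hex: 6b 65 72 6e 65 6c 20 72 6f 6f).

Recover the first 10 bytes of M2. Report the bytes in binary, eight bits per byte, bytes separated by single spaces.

11111111 00001011 11001110 11111001 10101001 11010101 10100111 10100101 01000000 01101111

First, E_a ⊕ E_b = (M1 ⊕ K) ⊕ (M2 ⊕ K) = M1 ⊕ M2, so the key drops out. Then M2 = (M1 ⊕ M2) ⊕ M1 over the first 10 bytes.
byte 0: (6d xor f9) xor 6b = 94 xor 6b = ff
byte 1: (9e xor f0) xor 65 = 6e xor 65 = 0b
byte 2: (49 xor f5) xor 72 = bc xor 72 = ce
byte 3: (86 xor 11) xor 6e = 97 xor 6e = f9
byte 4: (61 xor ad) xor 65 = cc xor 65 = a9
byte 5: (de xor 67) xor 6c = b9 xor 6c = d5
byte 6: (d8 xor 5f) xor 20 = 87 xor 20 = a7
byte 7: (36 xor e1) xor 72 = d7 xor 72 = a5
byte 8: (9b xor b4) xor 6f = 2f xor 6f = 40
byte 9: (d1 xor d1) xor 6f = 00 xor 6f = 6f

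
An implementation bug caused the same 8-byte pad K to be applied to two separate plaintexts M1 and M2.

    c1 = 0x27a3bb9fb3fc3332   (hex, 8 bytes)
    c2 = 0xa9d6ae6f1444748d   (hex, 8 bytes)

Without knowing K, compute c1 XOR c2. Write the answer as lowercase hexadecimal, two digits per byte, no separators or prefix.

8e7515f0a7b847bf

c1 ⊕ c2 = (M1 ⊕ K) ⊕ (M2 ⊕ K) = M1 ⊕ M2 — the shared key cancels under XOR.
byte 0:  39 xor 169 = 142
byte 1: 163 xor 214 = 117
byte 2: 187 xor 174 =  21
byte 3: 159 xor 111 = 240
byte 4: 179 xor  20 = 167
byte 5: 252 xor  68 = 184
byte 6:  51 xor 116 =  71
byte 7:  50 xor 141 = 191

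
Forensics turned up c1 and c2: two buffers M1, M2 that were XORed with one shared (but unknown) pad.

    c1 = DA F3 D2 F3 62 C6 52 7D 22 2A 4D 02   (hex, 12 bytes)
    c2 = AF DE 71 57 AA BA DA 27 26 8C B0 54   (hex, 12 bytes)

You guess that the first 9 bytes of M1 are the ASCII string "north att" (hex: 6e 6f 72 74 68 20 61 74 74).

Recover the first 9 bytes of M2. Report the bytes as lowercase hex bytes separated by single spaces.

1b 42 d1 d0 a0 5c e9 2e 70

First, c1 ⊕ c2 = (M1 ⊕ K) ⊕ (M2 ⊕ K) = M1 ⊕ M2, so the key drops out. Then M2 = (M1 ⊕ M2) ⊕ M1 over the first 9 bytes.
byte 0: (da xor af) xor 6e = 75 xor 6e = 1b
byte 1: (f3 xor de) xor 6f = 2d xor 6f = 42
byte 2: (d2 xor 71) xor 72 = a3 xor 72 = d1
byte 3: (f3 xor 57) xor 74 = a4 xor 74 = d0
byte 4: (62 xor aa) xor 68 = c8 xor 68 = a0
byte 5: (c6 xor ba) xor 20 = 7c xor 20 = 5c
byte 6: (52 xor da) xor 61 = 88 xor 61 = e9
byte 7: (7d xor 27) xor 74 = 5a xor 74 = 2e
byte 8: (22 xor 26) xor 74 = 04 xor 74 = 70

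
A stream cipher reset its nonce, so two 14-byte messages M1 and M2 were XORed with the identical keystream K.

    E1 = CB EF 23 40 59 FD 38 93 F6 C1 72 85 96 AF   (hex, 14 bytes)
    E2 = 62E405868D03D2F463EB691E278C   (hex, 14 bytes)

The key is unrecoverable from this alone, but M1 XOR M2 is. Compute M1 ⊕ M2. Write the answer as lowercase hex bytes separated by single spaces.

a9 0b 26 c6 d4 fe ea 67 95 2a 1b 9b b1 23

E1 ⊕ E2 = (M1 ⊕ K) ⊕ (M2 ⊕ K) = M1 ⊕ M2 — the shared key cancels under XOR.
cb ⊕ 62 = a9
ef ⊕ e4 = 0b
23 ⊕ 05 = 26
40 ⊕ 86 = c6
59 ⊕ 8d = d4
fd ⊕ 03 = fe
38 ⊕ d2 = ea
93 ⊕ f4 = 67
f6 ⊕ 63 = 95
c1 ⊕ eb = 2a
72 ⊕ 69 = 1b
85 ⊕ 1e = 9b
96 ⊕ 27 = b1
af ⊕ 8c = 23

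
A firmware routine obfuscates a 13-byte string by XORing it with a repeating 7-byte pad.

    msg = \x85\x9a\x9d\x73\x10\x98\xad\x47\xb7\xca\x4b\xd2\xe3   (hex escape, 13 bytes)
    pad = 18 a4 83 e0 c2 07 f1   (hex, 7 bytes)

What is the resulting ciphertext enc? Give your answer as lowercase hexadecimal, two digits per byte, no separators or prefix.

The 7-byte key repeats, so the effective keystream is 18 a4 83 e0 c2 07 f1 18 a4 83 e0 c2 07.
byte 0: 85 xor 18 = 9d
byte 1: 9a xor a4 = 3e
byte 2: 9d xor 83 = 1e
byte 3: 73 xor e0 = 93
byte 4: 10 xor c2 = d2
byte 5: 98 xor 07 = 9f
byte 6: ad xor f1 = 5c
byte 7: 47 xor 18 = 5f
byte 8: b7 xor a4 = 13
byte 9: ca xor 83 = 49
byte 10: 4b xor e0 = ab
byte 11: d2 xor c2 = 10
byte 12: e3 xor 07 = e4

9d3e1e93d29f5c5f1349ab10e4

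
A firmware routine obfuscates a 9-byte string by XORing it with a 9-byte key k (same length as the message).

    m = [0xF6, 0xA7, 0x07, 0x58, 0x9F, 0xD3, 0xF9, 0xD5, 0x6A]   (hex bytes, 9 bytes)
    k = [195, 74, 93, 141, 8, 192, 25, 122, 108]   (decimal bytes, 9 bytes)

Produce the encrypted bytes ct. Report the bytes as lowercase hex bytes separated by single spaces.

XOR is its own inverse, so applying the key byte-wise gives the result directly.
byte 0: f6 XOR c3 = 35
byte 1: a7 XOR 4a = ed
byte 2: 07 XOR 5d = 5a
byte 3: 58 XOR 8d = d5
byte 4: 9f XOR 08 = 97
byte 5: d3 XOR c0 = 13
byte 6: f9 XOR 19 = e0
byte 7: d5 XOR 7a = af
byte 8: 6a XOR 6c = 06

35 ed 5a d5 97 13 e0 af 06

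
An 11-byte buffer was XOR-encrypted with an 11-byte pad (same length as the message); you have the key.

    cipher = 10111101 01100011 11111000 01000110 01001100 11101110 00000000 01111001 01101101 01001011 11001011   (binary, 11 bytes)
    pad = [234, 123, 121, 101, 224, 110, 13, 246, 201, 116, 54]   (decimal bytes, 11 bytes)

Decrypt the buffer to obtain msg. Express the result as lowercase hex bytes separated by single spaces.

bd ⊕ ea = 57
63 ⊕ 7b = 18
f8 ⊕ 79 = 81
46 ⊕ 65 = 23
4c ⊕ e0 = ac
ee ⊕ 6e = 80
00 ⊕ 0d = 0d
79 ⊕ f6 = 8f
6d ⊕ c9 = a4
4b ⊕ 74 = 3f
cb ⊕ 36 = fd

57 18 81 23 ac 80 0d 8f a4 3f fd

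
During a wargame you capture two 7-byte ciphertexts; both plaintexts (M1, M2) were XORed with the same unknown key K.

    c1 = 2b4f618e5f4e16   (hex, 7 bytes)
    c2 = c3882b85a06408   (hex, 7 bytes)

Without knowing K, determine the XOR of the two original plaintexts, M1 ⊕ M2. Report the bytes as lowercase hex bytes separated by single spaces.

e8 c7 4a 0b ff 2a 1e

c1 ⊕ c2 = (M1 ⊕ K) ⊕ (M2 ⊕ K) = M1 ⊕ M2 — the shared key cancels under XOR.
byte 0: 2b ^ c3 = e8
byte 1: 4f ^ 88 = c7
byte 2: 61 ^ 2b = 4a
byte 3: 8e ^ 85 = 0b
byte 4: 5f ^ a0 = ff
byte 5: 4e ^ 64 = 2a
byte 6: 16 ^ 08 = 1e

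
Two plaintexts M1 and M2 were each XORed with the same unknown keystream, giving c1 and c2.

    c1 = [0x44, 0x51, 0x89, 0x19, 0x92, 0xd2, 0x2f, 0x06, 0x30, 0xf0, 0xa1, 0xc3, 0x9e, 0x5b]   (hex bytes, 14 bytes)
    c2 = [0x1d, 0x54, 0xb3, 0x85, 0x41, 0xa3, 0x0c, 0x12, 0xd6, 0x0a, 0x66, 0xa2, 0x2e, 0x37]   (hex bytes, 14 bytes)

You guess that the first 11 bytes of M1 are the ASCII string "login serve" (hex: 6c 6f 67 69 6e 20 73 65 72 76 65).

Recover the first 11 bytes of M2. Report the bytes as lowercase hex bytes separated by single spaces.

35 6a 5d f5 bd 51 50 71 94 8c a2

First, c1 ⊕ c2 = (M1 ⊕ K) ⊕ (M2 ⊕ K) = M1 ⊕ M2, so the key drops out. Then M2 = (M1 ⊕ M2) ⊕ M1 over the first 11 bytes.
byte 0: (44 ⊕ 1d) ⊕ 6c = 59 ⊕ 6c = 35
byte 1: (51 ⊕ 54) ⊕ 6f = 05 ⊕ 6f = 6a
byte 2: (89 ⊕ b3) ⊕ 67 = 3a ⊕ 67 = 5d
byte 3: (19 ⊕ 85) ⊕ 69 = 9c ⊕ 69 = f5
byte 4: (92 ⊕ 41) ⊕ 6e = d3 ⊕ 6e = bd
byte 5: (d2 ⊕ a3) ⊕ 20 = 71 ⊕ 20 = 51
byte 6: (2f ⊕ 0c) ⊕ 73 = 23 ⊕ 73 = 50
byte 7: (06 ⊕ 12) ⊕ 65 = 14 ⊕ 65 = 71
byte 8: (30 ⊕ d6) ⊕ 72 = e6 ⊕ 72 = 94
byte 9: (f0 ⊕ 0a) ⊕ 76 = fa ⊕ 76 = 8c
byte 10: (a1 ⊕ 66) ⊕ 65 = c7 ⊕ 65 = a2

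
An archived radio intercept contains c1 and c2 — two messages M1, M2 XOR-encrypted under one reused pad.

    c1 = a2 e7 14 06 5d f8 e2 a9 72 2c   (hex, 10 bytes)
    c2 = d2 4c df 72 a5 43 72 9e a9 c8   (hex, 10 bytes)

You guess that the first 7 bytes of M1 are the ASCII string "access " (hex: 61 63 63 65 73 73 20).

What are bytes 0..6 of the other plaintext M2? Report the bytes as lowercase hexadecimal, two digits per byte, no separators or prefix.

11c8a8118bc8b0

First, c1 ⊕ c2 = (M1 ⊕ K) ⊕ (M2 ⊕ K) = M1 ⊕ M2, so the key drops out. Then M2 = (M1 ⊕ M2) ⊕ M1 over the first 7 bytes.
byte 0: (a2 xor d2) xor 61 = 70 xor 61 = 11
byte 1: (e7 xor 4c) xor 63 = ab xor 63 = c8
byte 2: (14 xor df) xor 63 = cb xor 63 = a8
byte 3: (06 xor 72) xor 65 = 74 xor 65 = 11
byte 4: (5d xor a5) xor 73 = f8 xor 73 = 8b
byte 5: (f8 xor 43) xor 73 = bb xor 73 = c8
byte 6: (e2 xor 72) xor 20 = 90 xor 20 = b0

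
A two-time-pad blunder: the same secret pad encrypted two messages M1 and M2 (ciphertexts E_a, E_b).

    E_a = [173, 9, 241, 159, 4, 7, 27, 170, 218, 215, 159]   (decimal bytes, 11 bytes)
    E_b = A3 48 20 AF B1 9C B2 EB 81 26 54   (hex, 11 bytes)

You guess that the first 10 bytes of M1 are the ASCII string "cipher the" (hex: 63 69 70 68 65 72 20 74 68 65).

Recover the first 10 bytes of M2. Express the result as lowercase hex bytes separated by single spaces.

First, E_a ⊕ E_b = (M1 ⊕ K) ⊕ (M2 ⊕ K) = M1 ⊕ M2, so the key drops out. Then M2 = (M1 ⊕ M2) ⊕ M1 over the first 10 bytes.
byte 0: (ad XOR a3) XOR 63 = 0e XOR 63 = 6d
byte 1: (09 XOR 48) XOR 69 = 41 XOR 69 = 28
byte 2: (f1 XOR 20) XOR 70 = d1 XOR 70 = a1
byte 3: (9f XOR af) XOR 68 = 30 XOR 68 = 58
byte 4: (04 XOR b1) XOR 65 = b5 XOR 65 = d0
byte 5: (07 XOR 9c) XOR 72 = 9b XOR 72 = e9
byte 6: (1b XOR b2) XOR 20 = a9 XOR 20 = 89
byte 7: (aa XOR eb) XOR 74 = 41 XOR 74 = 35
byte 8: (da XOR 81) XOR 68 = 5b XOR 68 = 33
byte 9: (d7 XOR 26) XOR 65 = f1 XOR 65 = 94

6d 28 a1 58 d0 e9 89 35 33 94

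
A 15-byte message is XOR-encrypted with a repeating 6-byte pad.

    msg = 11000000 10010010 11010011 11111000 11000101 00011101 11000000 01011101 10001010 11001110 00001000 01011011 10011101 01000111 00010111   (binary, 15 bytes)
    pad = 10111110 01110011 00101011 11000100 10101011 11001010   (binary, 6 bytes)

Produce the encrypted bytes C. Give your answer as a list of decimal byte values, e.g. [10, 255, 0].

[126, 225, 248, 60, 110, 215, 126, 46, 161, 10, 163, 145, 35, 52, 60]

The 6-byte key repeats, so the effective keystream is be 73 2b c4 ab ca be 73 2b c4 ab ca be 73 2b.
byte 0: 11000000 XOR 10111110 = 01111110
byte 1: 10010010 XOR 01110011 = 11100001
byte 2: 11010011 XOR 00101011 = 11111000
byte 3: 11111000 XOR 11000100 = 00111100
byte 4: 11000101 XOR 10101011 = 01101110
byte 5: 00011101 XOR 11001010 = 11010111
byte 6: 11000000 XOR 10111110 = 01111110
byte 7: 01011101 XOR 01110011 = 00101110
byte 8: 10001010 XOR 00101011 = 10100001
byte 9: 11001110 XOR 11000100 = 00001010
byte 10: 00001000 XOR 10101011 = 10100011
byte 11: 01011011 XOR 11001010 = 10010001
byte 12: 10011101 XOR 10111110 = 00100011
byte 13: 01000111 XOR 01110011 = 00110100
byte 14: 00010111 XOR 00101011 = 00111100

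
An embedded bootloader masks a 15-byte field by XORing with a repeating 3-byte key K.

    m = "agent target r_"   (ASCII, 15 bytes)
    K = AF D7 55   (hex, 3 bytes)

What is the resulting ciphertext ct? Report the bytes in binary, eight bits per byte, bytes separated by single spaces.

11001110 10110000 00110000 11000001 10100011 01110101 11011011 10110110 00100111 11001000 10110010 00100001 10001111 10100101 00001010

The 3-byte key repeats, so the effective keystream is af d7 55 af d7 55 af d7 55 af d7 55 af d7 55.
byte 0: 61 ⊕ af = ce
byte 1: 67 ⊕ d7 = b0
byte 2: 65 ⊕ 55 = 30
byte 3: 6e ⊕ af = c1
byte 4: 74 ⊕ d7 = a3
byte 5: 20 ⊕ 55 = 75
byte 6: 74 ⊕ af = db
byte 7: 61 ⊕ d7 = b6
byte 8: 72 ⊕ 55 = 27
byte 9: 67 ⊕ af = c8
byte 10: 65 ⊕ d7 = b2
byte 11: 74 ⊕ 55 = 21
byte 12: 20 ⊕ af = 8f
byte 13: 72 ⊕ d7 = a5
byte 14: 5f ⊕ 55 = 0a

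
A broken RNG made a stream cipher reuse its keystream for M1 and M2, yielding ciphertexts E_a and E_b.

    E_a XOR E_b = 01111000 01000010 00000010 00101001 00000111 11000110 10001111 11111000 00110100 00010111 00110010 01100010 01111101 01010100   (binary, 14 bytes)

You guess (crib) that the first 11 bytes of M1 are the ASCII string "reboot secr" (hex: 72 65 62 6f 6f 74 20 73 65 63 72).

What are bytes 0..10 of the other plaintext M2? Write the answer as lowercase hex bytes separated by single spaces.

0a 27 60 46 68 b2 af 8b 51 74 40

Since E_a ⊕ E_b = M1 ⊕ M2, XORing with the guessed M1 bytes yields the corresponding M2 bytes: M2 = (E_a ⊕ E_b) ⊕ M1.
78 XOR 72 = 0a
42 XOR 65 = 27
02 XOR 62 = 60
29 XOR 6f = 46
07 XOR 6f = 68
c6 XOR 74 = b2
8f XOR 20 = af
f8 XOR 73 = 8b
34 XOR 65 = 51
17 XOR 63 = 74
32 XOR 72 = 40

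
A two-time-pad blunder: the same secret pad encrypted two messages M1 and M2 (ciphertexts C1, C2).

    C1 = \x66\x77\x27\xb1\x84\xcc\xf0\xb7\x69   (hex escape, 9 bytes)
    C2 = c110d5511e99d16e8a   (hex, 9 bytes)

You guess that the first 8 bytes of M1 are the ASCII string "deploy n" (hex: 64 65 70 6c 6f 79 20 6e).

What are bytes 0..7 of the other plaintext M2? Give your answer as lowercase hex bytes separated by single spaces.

c3 02 82 8c f5 2c 01 b7

First, C1 ⊕ C2 = (M1 ⊕ K) ⊕ (M2 ⊕ K) = M1 ⊕ M2, so the key drops out. Then M2 = (M1 ⊕ M2) ⊕ M1 over the first 8 bytes.
byte 0: (66 ^ c1) ^ 64 = a7 ^ 64 = c3
byte 1: (77 ^ 10) ^ 65 = 67 ^ 65 = 02
byte 2: (27 ^ d5) ^ 70 = f2 ^ 70 = 82
byte 3: (b1 ^ 51) ^ 6c = e0 ^ 6c = 8c
byte 4: (84 ^ 1e) ^ 6f = 9a ^ 6f = f5
byte 5: (cc ^ 99) ^ 79 = 55 ^ 79 = 2c
byte 6: (f0 ^ d1) ^ 20 = 21 ^ 20 = 01
byte 7: (b7 ^ 6e) ^ 6e = d9 ^ 6e = b7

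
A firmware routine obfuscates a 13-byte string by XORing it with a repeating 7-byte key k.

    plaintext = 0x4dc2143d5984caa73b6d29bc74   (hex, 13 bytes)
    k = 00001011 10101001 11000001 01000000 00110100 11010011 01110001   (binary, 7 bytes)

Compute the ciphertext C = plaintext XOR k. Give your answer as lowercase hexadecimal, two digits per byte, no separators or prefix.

466bd57d6d57bbac92ac6988a7

The 7-byte key repeats, so the effective keystream is 0b a9 c1 40 34 d3 71 0b a9 c1 40 34 d3.
byte 0:  77 ^  11 =  70
byte 1: 194 ^ 169 = 107
byte 2:  20 ^ 193 = 213
byte 3:  61 ^  64 = 125
byte 4:  89 ^  52 = 109
byte 5: 132 ^ 211 =  87
byte 6: 202 ^ 113 = 187
byte 7: 167 ^  11 = 172
byte 8:  59 ^ 169 = 146
byte 9: 109 ^ 193 = 172
byte 10:  41 ^  64 = 105
byte 11: 188 ^  52 = 136
byte 12: 116 ^ 211 = 167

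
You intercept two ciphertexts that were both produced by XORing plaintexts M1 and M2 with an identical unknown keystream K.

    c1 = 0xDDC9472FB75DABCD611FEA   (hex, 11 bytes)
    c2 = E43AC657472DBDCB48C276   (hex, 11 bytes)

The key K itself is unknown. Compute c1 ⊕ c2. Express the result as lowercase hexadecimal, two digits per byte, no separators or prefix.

39f38178f070160629dd9c

c1 ⊕ c2 = (M1 ⊕ K) ⊕ (M2 ⊕ K) = M1 ⊕ M2 — the shared key cancels under XOR.
dd ⊕ e4 = 39
c9 ⊕ 3a = f3
47 ⊕ c6 = 81
2f ⊕ 57 = 78
b7 ⊕ 47 = f0
5d ⊕ 2d = 70
ab ⊕ bd = 16
cd ⊕ cb = 06
61 ⊕ 48 = 29
1f ⊕ c2 = dd
ea ⊕ 76 = 9c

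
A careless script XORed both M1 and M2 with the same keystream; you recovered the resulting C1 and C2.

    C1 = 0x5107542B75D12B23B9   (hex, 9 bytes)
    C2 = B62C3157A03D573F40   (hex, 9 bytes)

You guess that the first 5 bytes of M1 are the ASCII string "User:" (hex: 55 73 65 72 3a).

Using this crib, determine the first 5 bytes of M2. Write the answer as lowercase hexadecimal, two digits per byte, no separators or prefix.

b258000eef

First, C1 ⊕ C2 = (M1 ⊕ K) ⊕ (M2 ⊕ K) = M1 ⊕ M2, so the key drops out. Then M2 = (M1 ⊕ M2) ⊕ M1 over the first 5 bytes.
byte 0: (51 ^ b6) ^ 55 = e7 ^ 55 = b2
byte 1: (07 ^ 2c) ^ 73 = 2b ^ 73 = 58
byte 2: (54 ^ 31) ^ 65 = 65 ^ 65 = 00
byte 3: (2b ^ 57) ^ 72 = 7c ^ 72 = 0e
byte 4: (75 ^ a0) ^ 3a = d5 ^ 3a = ef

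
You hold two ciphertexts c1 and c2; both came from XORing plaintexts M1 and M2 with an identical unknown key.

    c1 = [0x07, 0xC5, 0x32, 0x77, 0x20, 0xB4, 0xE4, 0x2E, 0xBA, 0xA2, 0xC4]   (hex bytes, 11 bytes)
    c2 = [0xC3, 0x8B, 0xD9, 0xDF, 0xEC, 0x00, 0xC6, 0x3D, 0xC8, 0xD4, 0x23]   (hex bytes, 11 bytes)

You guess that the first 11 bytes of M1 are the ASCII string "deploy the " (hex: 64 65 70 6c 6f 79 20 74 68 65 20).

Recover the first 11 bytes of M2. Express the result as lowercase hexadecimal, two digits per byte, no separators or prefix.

First, c1 ⊕ c2 = (M1 ⊕ K) ⊕ (M2 ⊕ K) = M1 ⊕ M2, so the key drops out. Then M2 = (M1 ⊕ M2) ⊕ M1 over the first 11 bytes.
byte 0: (07 XOR c3) XOR 64 = c4 XOR 64 = a0
byte 1: (c5 XOR 8b) XOR 65 = 4e XOR 65 = 2b
byte 2: (32 XOR d9) XOR 70 = eb XOR 70 = 9b
byte 3: (77 XOR df) XOR 6c = a8 XOR 6c = c4
byte 4: (20 XOR ec) XOR 6f = cc XOR 6f = a3
byte 5: (b4 XOR 00) XOR 79 = b4 XOR 79 = cd
byte 6: (e4 XOR c6) XOR 20 = 22 XOR 20 = 02
byte 7: (2e XOR 3d) XOR 74 = 13 XOR 74 = 67
byte 8: (ba XOR c8) XOR 68 = 72 XOR 68 = 1a
byte 9: (a2 XOR d4) XOR 65 = 76 XOR 65 = 13
byte 10: (c4 XOR 23) XOR 20 = e7 XOR 20 = c7

a02b9bc4a3cd02671a13c7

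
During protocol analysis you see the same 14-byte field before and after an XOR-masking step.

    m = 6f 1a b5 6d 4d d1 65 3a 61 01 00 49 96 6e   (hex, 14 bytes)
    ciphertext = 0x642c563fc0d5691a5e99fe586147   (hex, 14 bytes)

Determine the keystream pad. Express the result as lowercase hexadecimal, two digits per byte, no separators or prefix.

Since ciphertext = m ⊕ pad, XORing both sides with m gives pad = m ⊕ ciphertext.
6f xor 64 = 0b
1a xor 2c = 36
b5 xor 56 = e3
6d xor 3f = 52
4d xor c0 = 8d
d1 xor d5 = 04
65 xor 69 = 0c
3a xor 1a = 20
61 xor 5e = 3f
01 xor 99 = 98
00 xor fe = fe
49 xor 58 = 11
96 xor 61 = f7
6e xor 47 = 29

0b36e3528d040c203f98fe11f729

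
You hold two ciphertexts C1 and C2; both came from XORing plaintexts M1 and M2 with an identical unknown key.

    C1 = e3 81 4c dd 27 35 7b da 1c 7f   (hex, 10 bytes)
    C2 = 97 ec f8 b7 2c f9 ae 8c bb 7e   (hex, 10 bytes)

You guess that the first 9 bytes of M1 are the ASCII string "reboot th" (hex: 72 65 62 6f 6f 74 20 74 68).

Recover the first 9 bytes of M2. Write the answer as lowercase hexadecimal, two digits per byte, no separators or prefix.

First, C1 ⊕ C2 = (M1 ⊕ K) ⊕ (M2 ⊕ K) = M1 ⊕ M2, so the key drops out. Then M2 = (M1 ⊕ M2) ⊕ M1 over the first 9 bytes.
byte 0: (e3 xor 97) xor 72 = 74 xor 72 = 06
byte 1: (81 xor ec) xor 65 = 6d xor 65 = 08
byte 2: (4c xor f8) xor 62 = b4 xor 62 = d6
byte 3: (dd xor b7) xor 6f = 6a xor 6f = 05
byte 4: (27 xor 2c) xor 6f = 0b xor 6f = 64
byte 5: (35 xor f9) xor 74 = cc xor 74 = b8
byte 6: (7b xor ae) xor 20 = d5 xor 20 = f5
byte 7: (da xor 8c) xor 74 = 56 xor 74 = 22
byte 8: (1c xor bb) xor 68 = a7 xor 68 = cf

0608d60564b8f522cf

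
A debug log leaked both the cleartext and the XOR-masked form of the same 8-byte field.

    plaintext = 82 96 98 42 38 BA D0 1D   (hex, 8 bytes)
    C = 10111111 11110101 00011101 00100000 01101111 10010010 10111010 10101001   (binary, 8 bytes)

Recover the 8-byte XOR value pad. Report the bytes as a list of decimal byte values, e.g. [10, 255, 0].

[61, 99, 133, 98, 87, 40, 106, 180]

Since C = plaintext ⊕ pad, XORing both sides with plaintext gives pad = plaintext ⊕ C.
82 ⊕ bf = 3d
96 ⊕ f5 = 63
98 ⊕ 1d = 85
42 ⊕ 20 = 62
38 ⊕ 6f = 57
ba ⊕ 92 = 28
d0 ⊕ ba = 6a
1d ⊕ a9 = b4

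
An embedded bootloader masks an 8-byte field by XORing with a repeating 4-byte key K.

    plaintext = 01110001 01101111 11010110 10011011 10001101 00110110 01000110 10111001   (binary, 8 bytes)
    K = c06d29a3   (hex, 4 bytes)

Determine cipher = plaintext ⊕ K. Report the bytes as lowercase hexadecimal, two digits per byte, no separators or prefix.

The 4-byte key repeats, so the effective keystream is c0 6d 29 a3 c0 6d 29 a3.
byte 0: 01110001 ^ 11000000 = 10110001
byte 1: 01101111 ^ 01101101 = 00000010
byte 2: 11010110 ^ 00101001 = 11111111
byte 3: 10011011 ^ 10100011 = 00111000
byte 4: 10001101 ^ 11000000 = 01001101
byte 5: 00110110 ^ 01101101 = 01011011
byte 6: 01000110 ^ 00101001 = 01101111
byte 7: 10111001 ^ 10100011 = 00011010

b102ff384d5b6f1a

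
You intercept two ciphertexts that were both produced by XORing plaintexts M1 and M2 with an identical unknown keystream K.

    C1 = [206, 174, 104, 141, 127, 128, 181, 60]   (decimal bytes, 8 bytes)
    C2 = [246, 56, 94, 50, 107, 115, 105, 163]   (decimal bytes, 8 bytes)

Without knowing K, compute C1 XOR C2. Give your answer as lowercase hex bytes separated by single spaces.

38 96 36 bf 14 f3 dc 9f

C1 ⊕ C2 = (M1 ⊕ K) ⊕ (M2 ⊕ K) = M1 ⊕ M2 — the shared key cancels under XOR.
206 xor 246 =  56
174 xor  56 = 150
104 xor  94 =  54
141 xor  50 = 191
127 xor 107 =  20
128 xor 115 = 243
181 xor 105 = 220
 60 xor 163 = 159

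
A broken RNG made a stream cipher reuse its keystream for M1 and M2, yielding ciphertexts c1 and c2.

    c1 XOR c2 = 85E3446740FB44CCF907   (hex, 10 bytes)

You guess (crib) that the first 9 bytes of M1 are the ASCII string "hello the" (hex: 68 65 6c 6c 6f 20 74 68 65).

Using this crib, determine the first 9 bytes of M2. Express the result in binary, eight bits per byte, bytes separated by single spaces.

Since c1 ⊕ c2 = M1 ⊕ M2, XORing with the guessed M1 bytes yields the corresponding M2 bytes: M2 = (c1 ⊕ c2) ⊕ M1.
85 ⊕ 68 = ed
e3 ⊕ 65 = 86
44 ⊕ 6c = 28
67 ⊕ 6c = 0b
40 ⊕ 6f = 2f
fb ⊕ 20 = db
44 ⊕ 74 = 30
cc ⊕ 68 = a4
f9 ⊕ 65 = 9c

11101101 10000110 00101000 00001011 00101111 11011011 00110000 10100100 10011100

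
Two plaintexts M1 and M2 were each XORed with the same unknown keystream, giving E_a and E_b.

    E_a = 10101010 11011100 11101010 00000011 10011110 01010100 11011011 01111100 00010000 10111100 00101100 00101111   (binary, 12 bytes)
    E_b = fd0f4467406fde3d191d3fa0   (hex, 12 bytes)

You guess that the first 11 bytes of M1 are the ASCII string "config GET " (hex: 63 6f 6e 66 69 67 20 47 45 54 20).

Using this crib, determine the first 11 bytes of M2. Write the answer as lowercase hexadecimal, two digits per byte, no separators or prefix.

34bcc002b75c25064cf533

First, E_a ⊕ E_b = (M1 ⊕ K) ⊕ (M2 ⊕ K) = M1 ⊕ M2, so the key drops out. Then M2 = (M1 ⊕ M2) ⊕ M1 over the first 11 bytes.
byte 0: (aa ⊕ fd) ⊕ 63 = 57 ⊕ 63 = 34
byte 1: (dc ⊕ 0f) ⊕ 6f = d3 ⊕ 6f = bc
byte 2: (ea ⊕ 44) ⊕ 6e = ae ⊕ 6e = c0
byte 3: (03 ⊕ 67) ⊕ 66 = 64 ⊕ 66 = 02
byte 4: (9e ⊕ 40) ⊕ 69 = de ⊕ 69 = b7
byte 5: (54 ⊕ 6f) ⊕ 67 = 3b ⊕ 67 = 5c
byte 6: (db ⊕ de) ⊕ 20 = 05 ⊕ 20 = 25
byte 7: (7c ⊕ 3d) ⊕ 47 = 41 ⊕ 47 = 06
byte 8: (10 ⊕ 19) ⊕ 45 = 09 ⊕ 45 = 4c
byte 9: (bc ⊕ 1d) ⊕ 54 = a1 ⊕ 54 = f5
byte 10: (2c ⊕ 3f) ⊕ 20 = 13 ⊕ 20 = 33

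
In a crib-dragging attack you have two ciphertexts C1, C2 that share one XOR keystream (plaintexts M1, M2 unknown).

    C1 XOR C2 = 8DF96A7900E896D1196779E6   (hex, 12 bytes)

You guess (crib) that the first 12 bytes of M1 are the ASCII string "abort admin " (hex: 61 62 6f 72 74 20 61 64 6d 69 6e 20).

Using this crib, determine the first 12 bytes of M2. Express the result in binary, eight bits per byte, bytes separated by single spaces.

11101100 10011011 00000101 00001011 01110100 11001000 11110111 10110101 01110100 00001110 00010111 11000110

Since C1 ⊕ C2 = M1 ⊕ M2, XORing with the guessed M1 bytes yields the corresponding M2 bytes: M2 = (C1 ⊕ C2) ⊕ M1.
byte 0: 10001101 xor 01100001 = 11101100
byte 1: 11111001 xor 01100010 = 10011011
byte 2: 01101010 xor 01101111 = 00000101
byte 3: 01111001 xor 01110010 = 00001011
byte 4: 00000000 xor 01110100 = 01110100
byte 5: 11101000 xor 00100000 = 11001000
byte 6: 10010110 xor 01100001 = 11110111
byte 7: 11010001 xor 01100100 = 10110101
byte 8: 00011001 xor 01101101 = 01110100
byte 9: 01100111 xor 01101001 = 00001110
byte 10: 01111001 xor 01101110 = 00010111
byte 11: 11100110 xor 00100000 = 11000110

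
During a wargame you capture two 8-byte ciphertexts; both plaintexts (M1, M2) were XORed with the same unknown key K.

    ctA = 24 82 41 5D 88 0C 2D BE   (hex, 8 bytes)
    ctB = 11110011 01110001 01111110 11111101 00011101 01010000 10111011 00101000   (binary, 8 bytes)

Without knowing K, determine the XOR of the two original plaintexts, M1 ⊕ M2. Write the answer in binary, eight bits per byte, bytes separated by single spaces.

ctA ⊕ ctB = (M1 ⊕ K) ⊕ (M2 ⊕ K) = M1 ⊕ M2 — the shared key cancels under XOR.
24 xor f3 = d7
82 xor 71 = f3
41 xor 7e = 3f
5d xor fd = a0
88 xor 1d = 95
0c xor 50 = 5c
2d xor bb = 96
be xor 28 = 96

11010111 11110011 00111111 10100000 10010101 01011100 10010110 10010110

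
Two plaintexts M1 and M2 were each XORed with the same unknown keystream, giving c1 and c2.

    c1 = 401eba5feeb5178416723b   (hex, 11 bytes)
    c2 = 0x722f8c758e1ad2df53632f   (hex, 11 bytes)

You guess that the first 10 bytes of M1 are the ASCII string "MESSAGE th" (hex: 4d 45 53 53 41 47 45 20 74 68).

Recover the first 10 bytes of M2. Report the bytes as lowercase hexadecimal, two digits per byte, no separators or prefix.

7f74657921e8807b3179

First, c1 ⊕ c2 = (M1 ⊕ K) ⊕ (M2 ⊕ K) = M1 ⊕ M2, so the key drops out. Then M2 = (M1 ⊕ M2) ⊕ M1 over the first 10 bytes.
byte 0: (40 xor 72) xor 4d = 32 xor 4d = 7f
byte 1: (1e xor 2f) xor 45 = 31 xor 45 = 74
byte 2: (ba xor 8c) xor 53 = 36 xor 53 = 65
byte 3: (5f xor 75) xor 53 = 2a xor 53 = 79
byte 4: (ee xor 8e) xor 41 = 60 xor 41 = 21
byte 5: (b5 xor 1a) xor 47 = af xor 47 = e8
byte 6: (17 xor d2) xor 45 = c5 xor 45 = 80
byte 7: (84 xor df) xor 20 = 5b xor 20 = 7b
byte 8: (16 xor 53) xor 74 = 45 xor 74 = 31
byte 9: (72 xor 63) xor 68 = 11 xor 68 = 79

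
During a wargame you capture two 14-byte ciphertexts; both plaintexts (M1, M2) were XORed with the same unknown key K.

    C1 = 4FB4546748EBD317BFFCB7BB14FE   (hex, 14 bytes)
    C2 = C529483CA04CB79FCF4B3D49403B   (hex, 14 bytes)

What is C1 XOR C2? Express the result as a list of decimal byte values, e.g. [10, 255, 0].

C1 ⊕ C2 = (M1 ⊕ K) ⊕ (M2 ⊕ K) = M1 ⊕ M2 — the shared key cancels under XOR.
 79 ^ 197 = 138
180 ^  41 = 157
 84 ^  72 =  28
103 ^  60 =  91
 72 ^ 160 = 232
235 ^  76 = 167
211 ^ 183 = 100
 23 ^ 159 = 136
191 ^ 207 = 112
252 ^  75 = 183
183 ^  61 = 138
187 ^  73 = 242
 20 ^  64 =  84
254 ^  59 = 197

[138, 157, 28, 91, 232, 167, 100, 136, 112, 183, 138, 242, 84, 197]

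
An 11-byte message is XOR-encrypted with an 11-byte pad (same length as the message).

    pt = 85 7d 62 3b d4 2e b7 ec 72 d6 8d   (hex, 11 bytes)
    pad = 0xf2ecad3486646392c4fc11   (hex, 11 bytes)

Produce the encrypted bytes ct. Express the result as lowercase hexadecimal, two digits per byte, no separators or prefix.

7791cf0f524ad47eb62a9c

85 XOR f2 = 77
7d XOR ec = 91
62 XOR ad = cf
3b XOR 34 = 0f
d4 XOR 86 = 52
2e XOR 64 = 4a
b7 XOR 63 = d4
ec XOR 92 = 7e
72 XOR c4 = b6
d6 XOR fc = 2a
8d XOR 11 = 9c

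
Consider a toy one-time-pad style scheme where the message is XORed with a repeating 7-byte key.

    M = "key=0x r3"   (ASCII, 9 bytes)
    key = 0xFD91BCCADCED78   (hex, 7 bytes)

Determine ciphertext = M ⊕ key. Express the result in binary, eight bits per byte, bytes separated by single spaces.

10010110 11110100 11000101 11110111 11101100 10010101 01011000 10001111 10100010

The 7-byte key repeats, so the effective keystream is fd 91 bc ca dc ed 78 fd 91.
byte 0: 107 xor 253 = 150
byte 1: 101 xor 145 = 244
byte 2: 121 xor 188 = 197
byte 3:  61 xor 202 = 247
byte 4:  48 xor 220 = 236
byte 5: 120 xor 237 = 149
byte 6:  32 xor 120 =  88
byte 7: 114 xor 253 = 143
byte 8:  51 xor 145 = 162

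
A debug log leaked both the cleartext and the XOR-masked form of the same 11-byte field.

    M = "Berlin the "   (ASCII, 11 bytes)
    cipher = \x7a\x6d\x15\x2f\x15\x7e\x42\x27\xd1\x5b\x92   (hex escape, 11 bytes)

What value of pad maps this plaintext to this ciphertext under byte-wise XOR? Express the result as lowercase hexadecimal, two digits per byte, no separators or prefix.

380867437c106253b93eb2

Since cipher = M ⊕ pad, XORing both sides with M gives pad = M ⊕ cipher.
byte 0:  66 XOR 122 =  56
byte 1: 101 XOR 109 =   8
byte 2: 114 XOR  21 = 103
byte 3: 108 XOR  47 =  67
byte 4: 105 XOR  21 = 124
byte 5: 110 XOR 126 =  16
byte 6:  32 XOR  66 =  98
byte 7: 116 XOR  39 =  83
byte 8: 104 XOR 209 = 185
byte 9: 101 XOR  91 =  62
byte 10:  32 XOR 146 = 178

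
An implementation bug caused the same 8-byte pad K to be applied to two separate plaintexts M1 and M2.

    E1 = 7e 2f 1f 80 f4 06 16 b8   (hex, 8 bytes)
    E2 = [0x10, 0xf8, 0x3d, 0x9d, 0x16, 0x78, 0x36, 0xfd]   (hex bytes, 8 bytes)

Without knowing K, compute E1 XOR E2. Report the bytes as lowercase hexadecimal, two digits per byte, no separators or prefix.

E1 ⊕ E2 = (M1 ⊕ K) ⊕ (M2 ⊕ K) = M1 ⊕ M2 — the shared key cancels under XOR.
7e xor 10 = 6e
2f xor f8 = d7
1f xor 3d = 22
80 xor 9d = 1d
f4 xor 16 = e2
06 xor 78 = 7e
16 xor 36 = 20
b8 xor fd = 45

6ed7221de27e2045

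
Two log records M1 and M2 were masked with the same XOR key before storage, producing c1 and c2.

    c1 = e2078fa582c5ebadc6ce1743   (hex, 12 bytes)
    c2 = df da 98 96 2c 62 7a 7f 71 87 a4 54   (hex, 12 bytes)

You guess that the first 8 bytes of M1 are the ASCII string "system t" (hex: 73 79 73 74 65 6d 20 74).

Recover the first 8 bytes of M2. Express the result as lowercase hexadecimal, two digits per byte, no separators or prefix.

First, c1 ⊕ c2 = (M1 ⊕ K) ⊕ (M2 ⊕ K) = M1 ⊕ M2, so the key drops out. Then M2 = (M1 ⊕ M2) ⊕ M1 over the first 8 bytes.
byte 0: (e2 xor df) xor 73 = 3d xor 73 = 4e
byte 1: (07 xor da) xor 79 = dd xor 79 = a4
byte 2: (8f xor 98) xor 73 = 17 xor 73 = 64
byte 3: (a5 xor 96) xor 74 = 33 xor 74 = 47
byte 4: (82 xor 2c) xor 65 = ae xor 65 = cb
byte 5: (c5 xor 62) xor 6d = a7 xor 6d = ca
byte 6: (eb xor 7a) xor 20 = 91 xor 20 = b1
byte 7: (ad xor 7f) xor 74 = d2 xor 74 = a6

4ea46447cbcab1a6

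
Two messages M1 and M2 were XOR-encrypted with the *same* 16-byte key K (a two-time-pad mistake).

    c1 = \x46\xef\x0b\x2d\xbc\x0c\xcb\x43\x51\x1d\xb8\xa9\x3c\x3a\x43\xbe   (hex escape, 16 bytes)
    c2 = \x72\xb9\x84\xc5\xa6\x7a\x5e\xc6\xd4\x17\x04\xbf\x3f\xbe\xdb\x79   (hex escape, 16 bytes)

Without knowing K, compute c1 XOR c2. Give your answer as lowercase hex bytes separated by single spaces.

c1 ⊕ c2 = (M1 ⊕ K) ⊕ (M2 ⊕ K) = M1 ⊕ M2 — the shared key cancels under XOR.
byte 0: 46 ⊕ 72 = 34
byte 1: ef ⊕ b9 = 56
byte 2: 0b ⊕ 84 = 8f
byte 3: 2d ⊕ c5 = e8
byte 4: bc ⊕ a6 = 1a
byte 5: 0c ⊕ 7a = 76
byte 6: cb ⊕ 5e = 95
byte 7: 43 ⊕ c6 = 85
byte 8: 51 ⊕ d4 = 85
byte 9: 1d ⊕ 17 = 0a
byte 10: b8 ⊕ 04 = bc
byte 11: a9 ⊕ bf = 16
byte 12: 3c ⊕ 3f = 03
byte 13: 3a ⊕ be = 84
byte 14: 43 ⊕ db = 98
byte 15: be ⊕ 79 = c7

34 56 8f e8 1a 76 95 85 85 0a bc 16 03 84 98 c7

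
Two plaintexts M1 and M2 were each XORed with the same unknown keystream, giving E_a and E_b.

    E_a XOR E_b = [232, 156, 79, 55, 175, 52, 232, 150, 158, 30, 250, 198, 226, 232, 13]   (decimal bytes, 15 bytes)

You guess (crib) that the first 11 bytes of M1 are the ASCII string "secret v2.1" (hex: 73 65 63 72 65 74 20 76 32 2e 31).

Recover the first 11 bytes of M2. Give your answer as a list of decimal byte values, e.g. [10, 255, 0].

[155, 249, 44, 69, 202, 64, 200, 224, 172, 48, 203]

Since E_a ⊕ E_b = M1 ⊕ M2, XORing with the guessed M1 bytes yields the corresponding M2 bytes: M2 = (E_a ⊕ E_b) ⊕ M1.
byte 0: 232 ^ 115 = 155
byte 1: 156 ^ 101 = 249
byte 2:  79 ^  99 =  44
byte 3:  55 ^ 114 =  69
byte 4: 175 ^ 101 = 202
byte 5:  52 ^ 116 =  64
byte 6: 232 ^  32 = 200
byte 7: 150 ^ 118 = 224
byte 8: 158 ^  50 = 172
byte 9:  30 ^  46 =  48
byte 10: 250 ^  49 = 203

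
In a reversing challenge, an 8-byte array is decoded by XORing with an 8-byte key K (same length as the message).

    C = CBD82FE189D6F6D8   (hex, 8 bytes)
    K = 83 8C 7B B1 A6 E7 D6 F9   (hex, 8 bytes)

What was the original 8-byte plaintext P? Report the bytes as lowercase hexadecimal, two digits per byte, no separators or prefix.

485454502f312021

XOR is its own inverse, so applying the key byte-wise gives the result directly.
cb XOR 83 = 48
d8 XOR 8c = 54
2f XOR 7b = 54
e1 XOR b1 = 50
89 XOR a6 = 2f
d6 XOR e7 = 31
f6 XOR d6 = 20
d8 XOR f9 = 21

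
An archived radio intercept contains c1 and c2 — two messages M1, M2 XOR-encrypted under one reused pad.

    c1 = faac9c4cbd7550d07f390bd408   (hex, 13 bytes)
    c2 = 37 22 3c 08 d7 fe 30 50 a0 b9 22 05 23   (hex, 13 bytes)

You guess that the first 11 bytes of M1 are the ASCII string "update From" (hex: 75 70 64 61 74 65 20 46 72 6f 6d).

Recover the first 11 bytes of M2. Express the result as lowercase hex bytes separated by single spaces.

First, c1 ⊕ c2 = (M1 ⊕ K) ⊕ (M2 ⊕ K) = M1 ⊕ M2, so the key drops out. Then M2 = (M1 ⊕ M2) ⊕ M1 over the first 11 bytes.
byte 0: (fa xor 37) xor 75 = cd xor 75 = b8
byte 1: (ac xor 22) xor 70 = 8e xor 70 = fe
byte 2: (9c xor 3c) xor 64 = a0 xor 64 = c4
byte 3: (4c xor 08) xor 61 = 44 xor 61 = 25
byte 4: (bd xor d7) xor 74 = 6a xor 74 = 1e
byte 5: (75 xor fe) xor 65 = 8b xor 65 = ee
byte 6: (50 xor 30) xor 20 = 60 xor 20 = 40
byte 7: (d0 xor 50) xor 46 = 80 xor 46 = c6
byte 8: (7f xor a0) xor 72 = df xor 72 = ad
byte 9: (39 xor b9) xor 6f = 80 xor 6f = ef
byte 10: (0b xor 22) xor 6d = 29 xor 6d = 44

b8 fe c4 25 1e ee 40 c6 ad ef 44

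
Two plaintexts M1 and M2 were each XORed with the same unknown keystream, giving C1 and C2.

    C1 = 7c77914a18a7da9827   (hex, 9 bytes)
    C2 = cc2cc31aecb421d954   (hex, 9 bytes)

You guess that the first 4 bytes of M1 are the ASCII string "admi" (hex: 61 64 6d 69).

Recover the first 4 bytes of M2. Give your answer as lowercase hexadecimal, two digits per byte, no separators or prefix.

d13f3f39

First, C1 ⊕ C2 = (M1 ⊕ K) ⊕ (M2 ⊕ K) = M1 ⊕ M2, so the key drops out. Then M2 = (M1 ⊕ M2) ⊕ M1 over the first 4 bytes.
byte 0: (7c ^ cc) ^ 61 = b0 ^ 61 = d1
byte 1: (77 ^ 2c) ^ 64 = 5b ^ 64 = 3f
byte 2: (91 ^ c3) ^ 6d = 52 ^ 6d = 3f
byte 3: (4a ^ 1a) ^ 69 = 50 ^ 69 = 39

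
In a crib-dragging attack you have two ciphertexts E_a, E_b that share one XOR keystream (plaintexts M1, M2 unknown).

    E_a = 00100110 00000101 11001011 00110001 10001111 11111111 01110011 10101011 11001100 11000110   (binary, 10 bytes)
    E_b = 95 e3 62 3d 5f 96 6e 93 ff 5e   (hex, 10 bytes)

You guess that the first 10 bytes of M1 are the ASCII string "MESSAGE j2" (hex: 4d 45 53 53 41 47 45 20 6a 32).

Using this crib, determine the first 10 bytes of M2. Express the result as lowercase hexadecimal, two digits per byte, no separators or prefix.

First, E_a ⊕ E_b = (M1 ⊕ K) ⊕ (M2 ⊕ K) = M1 ⊕ M2, so the key drops out. Then M2 = (M1 ⊕ M2) ⊕ M1 over the first 10 bytes.
byte 0: (26 ^ 95) ^ 4d = b3 ^ 4d = fe
byte 1: (05 ^ e3) ^ 45 = e6 ^ 45 = a3
byte 2: (cb ^ 62) ^ 53 = a9 ^ 53 = fa
byte 3: (31 ^ 3d) ^ 53 = 0c ^ 53 = 5f
byte 4: (8f ^ 5f) ^ 41 = d0 ^ 41 = 91
byte 5: (ff ^ 96) ^ 47 = 69 ^ 47 = 2e
byte 6: (73 ^ 6e) ^ 45 = 1d ^ 45 = 58
byte 7: (ab ^ 93) ^ 20 = 38 ^ 20 = 18
byte 8: (cc ^ ff) ^ 6a = 33 ^ 6a = 59
byte 9: (c6 ^ 5e) ^ 32 = 98 ^ 32 = aa

fea3fa5f912e581859aa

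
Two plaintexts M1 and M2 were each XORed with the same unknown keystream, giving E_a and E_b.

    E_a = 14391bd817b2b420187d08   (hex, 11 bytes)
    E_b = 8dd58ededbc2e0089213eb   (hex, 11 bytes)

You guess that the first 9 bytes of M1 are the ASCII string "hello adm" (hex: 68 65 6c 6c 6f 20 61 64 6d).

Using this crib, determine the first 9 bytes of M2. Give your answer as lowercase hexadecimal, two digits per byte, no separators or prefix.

First, E_a ⊕ E_b = (M1 ⊕ K) ⊕ (M2 ⊕ K) = M1 ⊕ M2, so the key drops out. Then M2 = (M1 ⊕ M2) ⊕ M1 over the first 9 bytes.
byte 0: (14 XOR 8d) XOR 68 = 99 XOR 68 = f1
byte 1: (39 XOR d5) XOR 65 = ec XOR 65 = 89
byte 2: (1b XOR 8e) XOR 6c = 95 XOR 6c = f9
byte 3: (d8 XOR de) XOR 6c = 06 XOR 6c = 6a
byte 4: (17 XOR db) XOR 6f = cc XOR 6f = a3
byte 5: (b2 XOR c2) XOR 20 = 70 XOR 20 = 50
byte 6: (b4 XOR e0) XOR 61 = 54 XOR 61 = 35
byte 7: (20 XOR 08) XOR 64 = 28 XOR 64 = 4c
byte 8: (18 XOR 92) XOR 6d = 8a XOR 6d = e7

f189f96aa350354ce7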